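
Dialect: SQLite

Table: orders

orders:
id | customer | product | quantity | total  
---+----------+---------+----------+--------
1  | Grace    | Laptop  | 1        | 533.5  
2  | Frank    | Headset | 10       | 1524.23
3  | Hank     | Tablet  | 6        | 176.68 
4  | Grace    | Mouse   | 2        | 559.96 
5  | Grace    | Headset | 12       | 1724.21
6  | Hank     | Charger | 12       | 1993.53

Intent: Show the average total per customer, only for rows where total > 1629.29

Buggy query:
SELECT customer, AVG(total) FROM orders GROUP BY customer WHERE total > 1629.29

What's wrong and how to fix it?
Bug: Row-level WHERE must come before GROUP BY in the clause order

Fix: Move the WHERE clause before GROUP BY

Corrected query:
SELECT customer, AVG(total) FROM orders WHERE total > 1629.29 GROUP BY customer

Result:
customer | AVG(total)
---------+-----------
Grace    | 1724.21   
Hank     | 1993.53   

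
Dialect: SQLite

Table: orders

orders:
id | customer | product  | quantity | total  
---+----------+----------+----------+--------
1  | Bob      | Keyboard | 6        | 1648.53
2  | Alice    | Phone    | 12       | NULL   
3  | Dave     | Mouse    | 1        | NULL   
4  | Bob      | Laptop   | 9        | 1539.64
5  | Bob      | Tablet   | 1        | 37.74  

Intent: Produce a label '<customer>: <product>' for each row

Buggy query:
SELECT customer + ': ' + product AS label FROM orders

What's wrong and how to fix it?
Bug: '+' is numeric addition; on text columns SQLite converts them to 0 instead of concatenating

Fix: Replace + with || to concatenate text

Corrected query:
SELECT customer || ': ' || product AS label FROM orders

Result:
label        
-------------
Bob: Keyboard
Alice: Phone 
Dave: Mouse  
Bob: Laptop  
Bob: Tablet  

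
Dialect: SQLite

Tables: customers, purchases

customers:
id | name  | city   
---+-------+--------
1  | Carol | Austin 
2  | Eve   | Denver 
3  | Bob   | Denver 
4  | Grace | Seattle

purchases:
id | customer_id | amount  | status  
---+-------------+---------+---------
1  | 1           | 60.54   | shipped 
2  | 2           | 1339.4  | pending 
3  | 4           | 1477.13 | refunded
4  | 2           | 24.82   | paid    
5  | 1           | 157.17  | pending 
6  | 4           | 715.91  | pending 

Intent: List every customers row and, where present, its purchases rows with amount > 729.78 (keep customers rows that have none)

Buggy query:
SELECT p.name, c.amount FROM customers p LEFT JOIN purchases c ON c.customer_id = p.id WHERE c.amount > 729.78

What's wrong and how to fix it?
Bug: Filtering c.amount in WHERE discards the NULL rows produced by LEFT JOIN, turning it into an inner join

Fix: Put 'c.amount > 729.78' in the JOIN's ON clause instead of WHERE

Corrected query:
SELECT p.name, c.amount FROM customers p LEFT JOIN purchases c ON c.customer_id = p.id AND c.amount > 729.78

Result:
name  | amount 
------+--------
Carol | NULL   
Eve   | 1339.4 
Bob   | NULL   
Grace | 1477.13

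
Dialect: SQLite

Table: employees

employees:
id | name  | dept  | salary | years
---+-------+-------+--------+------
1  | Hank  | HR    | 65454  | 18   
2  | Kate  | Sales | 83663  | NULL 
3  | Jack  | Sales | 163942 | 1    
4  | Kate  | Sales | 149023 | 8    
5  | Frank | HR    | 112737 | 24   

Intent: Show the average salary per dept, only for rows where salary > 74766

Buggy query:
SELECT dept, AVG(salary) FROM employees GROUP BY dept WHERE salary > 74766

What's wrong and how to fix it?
Bug: WHERE cannot follow GROUP BY

Fix: Move the WHERE clause before GROUP BY

Corrected query:
SELECT dept, AVG(salary) FROM employees WHERE salary > 74766 GROUP BY dept

Result:
dept  | AVG(salary)  
------+--------------
HR    | 112737       
Sales | 132209.333333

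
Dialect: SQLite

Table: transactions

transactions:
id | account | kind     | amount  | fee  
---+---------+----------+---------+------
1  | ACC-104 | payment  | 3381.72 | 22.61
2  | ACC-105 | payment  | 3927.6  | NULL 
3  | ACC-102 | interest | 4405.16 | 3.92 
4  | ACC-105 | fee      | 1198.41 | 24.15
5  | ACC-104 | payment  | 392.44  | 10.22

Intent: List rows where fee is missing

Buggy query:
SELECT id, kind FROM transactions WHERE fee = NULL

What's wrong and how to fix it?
Bug: '= NULL' is always unknown in SQL three-valued logic, so no rows match

Fix: Replace '= NULL' with 'IS NULL'

Corrected query:
SELECT id, kind FROM transactions WHERE fee IS NULL

Result:
id | kind   
---+--------
2  | payment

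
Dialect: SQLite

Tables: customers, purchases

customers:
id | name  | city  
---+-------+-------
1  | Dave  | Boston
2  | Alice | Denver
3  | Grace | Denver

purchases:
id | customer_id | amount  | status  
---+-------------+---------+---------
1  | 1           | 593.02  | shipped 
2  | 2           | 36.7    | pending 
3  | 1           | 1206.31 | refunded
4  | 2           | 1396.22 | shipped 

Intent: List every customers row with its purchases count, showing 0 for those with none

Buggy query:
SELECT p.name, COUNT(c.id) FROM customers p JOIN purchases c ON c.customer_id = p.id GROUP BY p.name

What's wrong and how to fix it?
Bug: INNER JOIN drops customers rows that have no matching purchases rows

Fix: Switch to LEFT JOIN to retain unmatched parent rows

Corrected query:
SELECT p.name, COUNT(c.id) FROM customers p LEFT JOIN purchases c ON c.customer_id = p.id GROUP BY p.name

Result:
name  | COUNT(c.id)
------+------------
Alice | 2          
Dave  | 2          
Grace | 0          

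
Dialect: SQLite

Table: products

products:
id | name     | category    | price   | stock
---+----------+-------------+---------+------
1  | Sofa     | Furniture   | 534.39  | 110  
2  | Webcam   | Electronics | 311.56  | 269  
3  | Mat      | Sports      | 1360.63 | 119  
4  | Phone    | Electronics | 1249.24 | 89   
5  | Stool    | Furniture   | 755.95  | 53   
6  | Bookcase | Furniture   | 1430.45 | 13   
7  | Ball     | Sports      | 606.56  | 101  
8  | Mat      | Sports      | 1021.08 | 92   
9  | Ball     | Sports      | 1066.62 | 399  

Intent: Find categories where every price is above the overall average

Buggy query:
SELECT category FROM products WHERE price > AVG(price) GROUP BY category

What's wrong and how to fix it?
Bug: WHERE evaluates per row before aggregation, so AVG() is unavailable

Fix: Compute the overall average in a scalar subquery and compare each group's MIN against it in HAVING

Corrected query:
SELECT category FROM products GROUP BY category HAVING MIN(price) > (SELECT AVG(price) FROM products)

Result:
(no rows)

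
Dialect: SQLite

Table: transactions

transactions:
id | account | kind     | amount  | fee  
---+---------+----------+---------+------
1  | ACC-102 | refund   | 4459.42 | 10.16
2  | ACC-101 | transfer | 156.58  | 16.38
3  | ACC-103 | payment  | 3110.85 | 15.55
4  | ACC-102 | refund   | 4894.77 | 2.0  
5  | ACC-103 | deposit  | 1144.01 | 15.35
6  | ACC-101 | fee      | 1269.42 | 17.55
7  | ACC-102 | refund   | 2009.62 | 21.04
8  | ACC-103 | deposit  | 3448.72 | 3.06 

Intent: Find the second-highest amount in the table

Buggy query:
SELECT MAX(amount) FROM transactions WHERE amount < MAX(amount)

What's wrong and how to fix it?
Bug: The inner MAX is an aggregate inside WHERE, which is not allowed

Fix: Compute the overall MAX in a subquery, then take MAX of rows below it

Corrected query:
SELECT MAX(amount) FROM transactions WHERE amount < (SELECT MAX(amount) FROM transactions)

Result:
MAX(amount)
-----------
4459.42    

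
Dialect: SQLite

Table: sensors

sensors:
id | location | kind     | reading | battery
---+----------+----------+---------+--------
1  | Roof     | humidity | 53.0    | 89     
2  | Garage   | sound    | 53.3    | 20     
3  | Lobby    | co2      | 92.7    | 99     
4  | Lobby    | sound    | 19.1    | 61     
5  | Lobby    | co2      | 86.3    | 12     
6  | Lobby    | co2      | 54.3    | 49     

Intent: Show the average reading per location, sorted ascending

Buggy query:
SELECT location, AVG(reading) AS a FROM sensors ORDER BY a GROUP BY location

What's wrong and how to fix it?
Bug: ORDER BY appears before GROUP BY; SQL clause order requires GROUP BY first

Fix: Move ORDER BY to the end, after GROUP BY

Corrected query:
SELECT location, AVG(reading) AS a FROM sensors GROUP BY location ORDER BY a

Result:
location | a   
---------+-----
Roof     | 53  
Garage   | 53.3
Lobby    | 63.1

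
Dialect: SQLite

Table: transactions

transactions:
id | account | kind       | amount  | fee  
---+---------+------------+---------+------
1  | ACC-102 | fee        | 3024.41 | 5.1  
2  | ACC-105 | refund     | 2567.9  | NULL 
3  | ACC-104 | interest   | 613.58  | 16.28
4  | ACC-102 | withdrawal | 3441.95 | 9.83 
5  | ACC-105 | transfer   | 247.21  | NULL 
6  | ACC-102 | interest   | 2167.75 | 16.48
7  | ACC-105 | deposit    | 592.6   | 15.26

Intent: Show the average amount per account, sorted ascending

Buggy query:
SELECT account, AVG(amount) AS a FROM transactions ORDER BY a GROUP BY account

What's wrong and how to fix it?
Bug: GROUP BY must precede ORDER BY

Fix: Move ORDER BY to the end, after GROUP BY

Corrected query:
SELECT account, AVG(amount) AS a FROM transactions GROUP BY account ORDER BY a

Result:
account | a          
--------+------------
ACC-104 | 613.58     
ACC-105 | 1135.903333
ACC-102 | 2878.036667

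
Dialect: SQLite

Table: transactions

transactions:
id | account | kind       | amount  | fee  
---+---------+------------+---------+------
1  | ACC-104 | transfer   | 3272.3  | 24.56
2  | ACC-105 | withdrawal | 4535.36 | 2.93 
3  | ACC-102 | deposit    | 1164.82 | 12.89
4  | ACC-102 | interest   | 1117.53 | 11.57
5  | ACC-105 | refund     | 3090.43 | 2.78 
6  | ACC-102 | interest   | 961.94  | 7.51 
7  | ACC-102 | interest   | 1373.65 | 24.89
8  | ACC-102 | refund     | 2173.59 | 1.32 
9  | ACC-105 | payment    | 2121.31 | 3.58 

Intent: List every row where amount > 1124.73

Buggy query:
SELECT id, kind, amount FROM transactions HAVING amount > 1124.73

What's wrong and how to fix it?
Bug: This is a non-aggregate query (no GROUP BY, no aggregates), so in SQLite the HAVING clause is invalid here; a row-level condition belongs in WHERE

Fix: Replace HAVING with WHERE since the condition applies to individual rows

Corrected query:
SELECT id, kind, amount FROM transactions WHERE amount > 1124.73

Result:
id | kind       | amount 
---+------------+--------
1  | transfer   | 3272.3 
2  | withdrawal | 4535.36
3  | deposit    | 1164.82
5  | refund     | 3090.43
7  | interest   | 1373.65
8  | refund     | 2173.59
9  | payment    | 2121.31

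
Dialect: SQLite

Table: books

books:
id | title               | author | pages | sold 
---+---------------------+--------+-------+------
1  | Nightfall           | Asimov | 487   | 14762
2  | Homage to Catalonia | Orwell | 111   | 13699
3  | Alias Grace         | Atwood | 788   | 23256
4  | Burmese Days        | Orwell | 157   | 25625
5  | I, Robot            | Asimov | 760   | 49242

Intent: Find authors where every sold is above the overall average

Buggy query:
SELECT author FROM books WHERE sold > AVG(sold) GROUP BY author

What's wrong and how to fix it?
Bug: AVG() is an aggregate; it can't sit directly in WHERE

Fix: Compute the overall average in a scalar subquery and compare each group's MIN against it in HAVING

Corrected query:
SELECT author FROM books GROUP BY author HAVING MIN(sold) > (SELECT AVG(sold) FROM books)

Result:
(no rows)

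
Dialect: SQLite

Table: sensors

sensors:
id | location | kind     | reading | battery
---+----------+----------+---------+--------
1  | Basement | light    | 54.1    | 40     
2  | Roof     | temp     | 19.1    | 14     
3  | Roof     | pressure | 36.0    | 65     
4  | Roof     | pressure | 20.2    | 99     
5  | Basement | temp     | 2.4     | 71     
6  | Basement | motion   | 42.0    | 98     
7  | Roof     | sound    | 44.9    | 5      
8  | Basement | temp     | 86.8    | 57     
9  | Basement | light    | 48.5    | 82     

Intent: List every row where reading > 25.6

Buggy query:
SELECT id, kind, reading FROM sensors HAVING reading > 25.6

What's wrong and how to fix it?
Bug: HAVING filters the output of aggregation, but this query has no GROUP BY and no aggregate functions, so SQLite rejects it (HAVING clause on a non-aggregate query); the condition here is per row

Fix: Use WHERE for row-level filtering

Corrected query:
SELECT id, kind, reading FROM sensors WHERE reading > 25.6

Result:
id | kind     | reading
---+----------+--------
1  | light    | 54.1   
3  | pressure | 36     
6  | motion   | 42     
7  | sound    | 44.9   
8  | temp     | 86.8   
9  | light    | 48.5   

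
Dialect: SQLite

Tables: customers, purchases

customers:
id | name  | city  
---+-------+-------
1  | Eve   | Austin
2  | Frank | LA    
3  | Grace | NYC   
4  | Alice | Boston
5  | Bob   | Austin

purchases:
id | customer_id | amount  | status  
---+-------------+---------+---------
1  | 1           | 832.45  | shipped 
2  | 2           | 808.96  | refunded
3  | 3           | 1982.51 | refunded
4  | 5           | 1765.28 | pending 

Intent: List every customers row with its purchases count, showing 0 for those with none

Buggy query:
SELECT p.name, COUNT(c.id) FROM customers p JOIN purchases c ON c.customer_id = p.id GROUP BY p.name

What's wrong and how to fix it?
Bug: An inner join excludes parents with zero children

Fix: Switch to LEFT JOIN to retain unmatched parent rows

Corrected query:
SELECT p.name, COUNT(c.id) FROM customers p LEFT JOIN purchases c ON c.customer_id = p.id GROUP BY p.name

Result:
name  | COUNT(c.id)
------+------------
Alice | 0          
Bob   | 1          
Eve   | 1          
Frank | 1          
Grace | 1          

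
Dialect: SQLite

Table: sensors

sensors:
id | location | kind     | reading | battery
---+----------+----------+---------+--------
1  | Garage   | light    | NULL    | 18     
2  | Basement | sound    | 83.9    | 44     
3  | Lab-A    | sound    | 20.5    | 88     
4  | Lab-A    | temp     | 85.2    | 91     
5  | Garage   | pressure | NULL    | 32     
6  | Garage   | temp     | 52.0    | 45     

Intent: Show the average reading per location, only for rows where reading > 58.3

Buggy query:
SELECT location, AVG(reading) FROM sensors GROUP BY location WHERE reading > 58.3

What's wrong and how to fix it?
Bug: WHERE cannot follow GROUP BY

Fix: Move the WHERE clause before GROUP BY

Corrected query:
SELECT location, AVG(reading) FROM sensors WHERE reading > 58.3 GROUP BY location

Result:
location | AVG(reading)
---------+-------------
Basement | 83.9        
Lab-A    | 85.2        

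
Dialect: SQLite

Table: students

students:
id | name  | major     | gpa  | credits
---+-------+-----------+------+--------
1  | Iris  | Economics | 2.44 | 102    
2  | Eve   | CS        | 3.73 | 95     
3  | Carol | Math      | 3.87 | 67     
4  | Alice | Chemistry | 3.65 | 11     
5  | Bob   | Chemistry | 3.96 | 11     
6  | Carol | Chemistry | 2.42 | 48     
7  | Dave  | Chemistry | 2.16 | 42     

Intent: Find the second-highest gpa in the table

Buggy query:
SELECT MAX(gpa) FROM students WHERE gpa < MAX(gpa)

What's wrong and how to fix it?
Bug: MAX(gpa) on the right of the comparison is an aggregate-in-WHERE error

Fix: Put the inner MAX in a scalar subquery

Corrected query:
SELECT MAX(gpa) FROM students WHERE gpa < (SELECT MAX(gpa) FROM students)

Result:
MAX(gpa)
--------
3.87    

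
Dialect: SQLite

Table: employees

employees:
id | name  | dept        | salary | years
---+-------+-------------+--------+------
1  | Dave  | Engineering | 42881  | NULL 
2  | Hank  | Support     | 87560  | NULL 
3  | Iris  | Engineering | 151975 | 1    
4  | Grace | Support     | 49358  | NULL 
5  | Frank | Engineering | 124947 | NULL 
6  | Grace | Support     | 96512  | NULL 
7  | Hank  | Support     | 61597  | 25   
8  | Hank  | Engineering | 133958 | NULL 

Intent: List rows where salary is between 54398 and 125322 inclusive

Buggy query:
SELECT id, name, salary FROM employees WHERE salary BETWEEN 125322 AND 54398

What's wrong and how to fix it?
Bug: The bounds are reversed; BETWEEN a AND b requires a <= b to match anything

Fix: Write BETWEEN 54398 AND 125322

Corrected query:
SELECT id, name, salary FROM employees WHERE salary BETWEEN 54398 AND 125322

Result:
id | name  | salary
---+-------+-------
2  | Hank  | 87560 
5  | Frank | 124947
6  | Grace | 96512 
7  | Hank  | 61597 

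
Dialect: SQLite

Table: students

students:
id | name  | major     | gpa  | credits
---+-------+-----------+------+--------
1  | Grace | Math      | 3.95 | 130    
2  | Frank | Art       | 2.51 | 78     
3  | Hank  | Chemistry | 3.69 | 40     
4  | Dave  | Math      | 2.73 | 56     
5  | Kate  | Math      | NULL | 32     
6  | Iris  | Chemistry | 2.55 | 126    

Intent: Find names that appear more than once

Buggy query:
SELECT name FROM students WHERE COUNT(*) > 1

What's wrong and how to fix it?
Bug: WHERE can't reference COUNT(*); aggregates are computed after WHERE

Fix: Group first, then use HAVING for the count condition

Corrected query:
SELECT name FROM students GROUP BY name HAVING COUNT(*) > 1

Result:
(no rows)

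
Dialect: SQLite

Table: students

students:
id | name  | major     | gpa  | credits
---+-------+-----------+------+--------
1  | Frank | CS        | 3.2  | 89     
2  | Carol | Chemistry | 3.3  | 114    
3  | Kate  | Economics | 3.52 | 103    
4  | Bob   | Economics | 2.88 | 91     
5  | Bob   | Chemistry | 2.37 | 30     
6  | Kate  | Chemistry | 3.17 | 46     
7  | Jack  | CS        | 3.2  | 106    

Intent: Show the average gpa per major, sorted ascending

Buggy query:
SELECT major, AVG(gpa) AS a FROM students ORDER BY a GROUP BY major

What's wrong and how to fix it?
Bug: ORDER BY appears before GROUP BY; SQL clause order requires GROUP BY first

Fix: Reorder: SELECT … FROM … GROUP BY … ORDER BY …

Corrected query:
SELECT major, AVG(gpa) AS a FROM students GROUP BY major ORDER BY a

Result:
major     | a       
----------+---------
Chemistry | 2.946667
CS        | 3.2     
Economics | 3.2     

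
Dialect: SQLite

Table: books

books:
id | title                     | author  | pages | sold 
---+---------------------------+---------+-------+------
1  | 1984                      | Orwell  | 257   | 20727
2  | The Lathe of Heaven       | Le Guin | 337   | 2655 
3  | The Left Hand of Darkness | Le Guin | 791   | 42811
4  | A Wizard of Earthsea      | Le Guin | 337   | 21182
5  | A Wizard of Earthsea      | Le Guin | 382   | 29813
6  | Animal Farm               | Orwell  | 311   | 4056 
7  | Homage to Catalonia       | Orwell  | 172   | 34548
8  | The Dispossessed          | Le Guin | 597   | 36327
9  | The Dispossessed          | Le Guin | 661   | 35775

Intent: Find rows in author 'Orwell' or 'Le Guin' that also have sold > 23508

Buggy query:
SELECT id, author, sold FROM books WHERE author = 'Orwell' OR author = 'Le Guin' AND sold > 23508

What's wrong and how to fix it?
Bug: AND binds tighter than OR, so this parses as author = 'Orwell' OR (author = 'Le Guin' AND sold > 23508)

Fix: Group the OR with parentheses (or use IN), then AND the threshold

Corrected query:
SELECT id, author, sold FROM books WHERE (author = 'Orwell' OR author = 'Le Guin') AND sold > 23508

Result:
id | author  | sold 
---+---------+------
3  | Le Guin | 42811
5  | Le Guin | 29813
7  | Orwell  | 34548
8  | Le Guin | 36327
9  | Le Guin | 35775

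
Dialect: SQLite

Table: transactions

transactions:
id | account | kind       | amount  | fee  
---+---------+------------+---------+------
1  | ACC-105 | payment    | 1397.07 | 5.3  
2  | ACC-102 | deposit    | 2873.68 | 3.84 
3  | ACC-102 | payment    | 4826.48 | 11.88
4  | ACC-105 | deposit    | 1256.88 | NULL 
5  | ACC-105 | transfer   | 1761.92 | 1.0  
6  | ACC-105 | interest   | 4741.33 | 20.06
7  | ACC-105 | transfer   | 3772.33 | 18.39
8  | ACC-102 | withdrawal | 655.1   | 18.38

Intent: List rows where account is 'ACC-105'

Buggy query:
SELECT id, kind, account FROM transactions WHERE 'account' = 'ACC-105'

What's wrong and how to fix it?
Bug: 'account' in single quotes is a string literal, not the column; the comparison is literal-vs-literal and never true

Fix: Reference the column as account without single quotes

Corrected query:
SELECT id, kind, account FROM transactions WHERE account = 'ACC-105'

Result:
id | kind     | account
---+----------+--------
1  | payment  | ACC-105
4  | deposit  | ACC-105
5  | transfer | ACC-105
6  | interest | ACC-105
7  | transfer | ACC-105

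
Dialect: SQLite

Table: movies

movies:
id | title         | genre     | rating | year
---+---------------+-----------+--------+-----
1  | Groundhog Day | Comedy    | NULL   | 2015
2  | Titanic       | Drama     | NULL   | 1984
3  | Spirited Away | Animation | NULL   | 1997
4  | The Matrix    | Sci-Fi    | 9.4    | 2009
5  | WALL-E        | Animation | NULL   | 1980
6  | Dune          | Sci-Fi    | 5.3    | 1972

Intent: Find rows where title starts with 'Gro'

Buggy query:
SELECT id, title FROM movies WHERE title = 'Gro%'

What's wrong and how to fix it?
Bug: Wildcards only work with LIKE; '=' treats '%' as a literal character

Fix: Replace '=' with LIKE so 'Gro%' is treated as a pattern

Corrected query:
SELECT id, title FROM movies WHERE title LIKE 'Gro%'

Result:
id | title        
---+--------------
1  | Groundhog Day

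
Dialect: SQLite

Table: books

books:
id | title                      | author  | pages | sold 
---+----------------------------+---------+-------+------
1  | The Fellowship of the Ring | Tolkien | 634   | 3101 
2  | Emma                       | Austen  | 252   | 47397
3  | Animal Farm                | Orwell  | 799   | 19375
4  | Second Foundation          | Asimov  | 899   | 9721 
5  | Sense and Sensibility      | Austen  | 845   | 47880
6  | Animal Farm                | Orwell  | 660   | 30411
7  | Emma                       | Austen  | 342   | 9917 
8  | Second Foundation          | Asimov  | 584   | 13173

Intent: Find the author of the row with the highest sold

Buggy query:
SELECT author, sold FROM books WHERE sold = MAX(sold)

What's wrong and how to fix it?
Bug: MAX(sold) is an aggregate and cannot be used directly in WHERE

Fix: Wrap MAX in a scalar subquery so WHERE compares against a single value

Corrected query:
SELECT author, sold FROM books WHERE sold = (SELECT MAX(sold) FROM books)

Result:
author | sold 
-------+------
Austen | 47880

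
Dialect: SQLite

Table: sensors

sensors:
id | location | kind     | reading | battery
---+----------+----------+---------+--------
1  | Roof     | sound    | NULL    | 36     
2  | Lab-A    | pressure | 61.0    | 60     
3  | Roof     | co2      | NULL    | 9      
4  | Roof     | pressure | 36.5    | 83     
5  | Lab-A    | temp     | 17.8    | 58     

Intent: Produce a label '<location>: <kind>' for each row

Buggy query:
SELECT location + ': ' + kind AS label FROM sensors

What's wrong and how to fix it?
Bug: SQLite uses || for string concatenation; + coerces text to numbers (yielding 0)

Fix: Replace + with || to concatenate text

Corrected query:
SELECT location || ': ' || kind AS label FROM sensors

Result:
label          
---------------
Roof: sound    
Lab-A: pressure
Roof: co2      
Roof: pressure 
Lab-A: temp    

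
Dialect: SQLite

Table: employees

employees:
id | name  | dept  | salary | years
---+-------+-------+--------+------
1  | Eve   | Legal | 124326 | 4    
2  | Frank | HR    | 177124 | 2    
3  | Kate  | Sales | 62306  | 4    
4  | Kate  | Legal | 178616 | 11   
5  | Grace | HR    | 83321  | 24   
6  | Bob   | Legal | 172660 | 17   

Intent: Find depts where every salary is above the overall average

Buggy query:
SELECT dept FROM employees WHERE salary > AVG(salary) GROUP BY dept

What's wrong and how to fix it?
Bug: WHERE evaluates per row before aggregation, so AVG() is unavailable

Fix: Compute the overall average in a scalar subquery and compare each group's MIN against it in HAVING

Corrected query:
SELECT dept FROM employees GROUP BY dept HAVING MIN(salary) > (SELECT AVG(salary) FROM employees)

Result:
(no rows)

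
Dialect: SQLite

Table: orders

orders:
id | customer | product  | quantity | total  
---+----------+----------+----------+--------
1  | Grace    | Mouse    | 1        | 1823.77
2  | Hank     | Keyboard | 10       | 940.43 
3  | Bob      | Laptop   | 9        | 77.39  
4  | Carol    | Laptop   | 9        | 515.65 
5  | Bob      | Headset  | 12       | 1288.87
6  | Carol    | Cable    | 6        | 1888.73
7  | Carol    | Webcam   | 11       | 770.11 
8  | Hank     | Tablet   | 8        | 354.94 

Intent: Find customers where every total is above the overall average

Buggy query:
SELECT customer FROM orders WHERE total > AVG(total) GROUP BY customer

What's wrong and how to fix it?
Bug: AVG() is an aggregate; it can't sit directly in WHERE

Fix: Use a subquery for AVG and a HAVING MIN(...) filter so the condition holds for every row in the group

Corrected query:
SELECT customer FROM orders GROUP BY customer HAVING MIN(total) > (SELECT AVG(total) FROM orders)

Result:
customer
--------
Grace   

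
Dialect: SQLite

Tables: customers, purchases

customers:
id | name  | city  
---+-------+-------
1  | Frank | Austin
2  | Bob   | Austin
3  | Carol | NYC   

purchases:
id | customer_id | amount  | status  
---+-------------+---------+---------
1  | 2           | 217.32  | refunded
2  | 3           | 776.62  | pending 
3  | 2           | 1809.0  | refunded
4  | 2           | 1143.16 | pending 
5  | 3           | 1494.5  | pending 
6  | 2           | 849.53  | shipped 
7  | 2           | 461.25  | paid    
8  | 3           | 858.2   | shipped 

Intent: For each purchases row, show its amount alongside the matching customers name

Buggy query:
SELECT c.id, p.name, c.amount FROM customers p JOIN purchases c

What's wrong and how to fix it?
Bug: Missing join condition: each purchases row is matched to all customers rows instead of just its own

Fix: Specify the join condition linking the foreign key to the parent id

Corrected query:
SELECT c.id, p.name, c.amount FROM customers p JOIN purchases c ON c.customer_id = p.id

Result:
id | name  | amount 
---+-------+--------
1  | Bob   | 217.32 
2  | Carol | 776.62 
3  | Bob   | 1809   
4  | Bob   | 1143.16
5  | Carol | 1494.5 
6  | Bob   | 849.53 
7  | Bob   | 461.25 
8  | Carol | 858.2  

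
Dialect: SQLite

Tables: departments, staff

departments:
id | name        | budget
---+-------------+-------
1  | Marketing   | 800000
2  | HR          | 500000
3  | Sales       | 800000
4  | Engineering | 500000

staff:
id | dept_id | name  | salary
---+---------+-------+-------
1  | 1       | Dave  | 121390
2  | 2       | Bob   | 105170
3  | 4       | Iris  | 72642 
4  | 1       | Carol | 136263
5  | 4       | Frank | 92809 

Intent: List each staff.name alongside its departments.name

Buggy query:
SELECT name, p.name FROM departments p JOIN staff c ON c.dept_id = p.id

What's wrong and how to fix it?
Bug: 'name' exists in both joined tables, so the database can't tell which one is meant

Fix: Qualify the column with its table alias (c.name)

Corrected query:
SELECT c.name, p.name FROM departments p JOIN staff c ON c.dept_id = p.id

Result:
name  | name       
------+------------
Dave  | Marketing  
Bob   | HR         
Iris  | Engineering
Carol | Marketing  
Frank | Engineering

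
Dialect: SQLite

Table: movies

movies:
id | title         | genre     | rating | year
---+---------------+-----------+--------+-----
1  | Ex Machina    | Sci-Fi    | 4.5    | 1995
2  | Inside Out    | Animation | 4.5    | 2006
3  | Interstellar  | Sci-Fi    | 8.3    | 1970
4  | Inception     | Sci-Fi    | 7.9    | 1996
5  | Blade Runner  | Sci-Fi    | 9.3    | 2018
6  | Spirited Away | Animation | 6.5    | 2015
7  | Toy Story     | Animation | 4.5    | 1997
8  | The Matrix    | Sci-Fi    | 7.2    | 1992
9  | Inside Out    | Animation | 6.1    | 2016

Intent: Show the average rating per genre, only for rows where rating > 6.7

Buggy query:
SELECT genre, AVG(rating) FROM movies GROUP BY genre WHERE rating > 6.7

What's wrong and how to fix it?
Bug: WHERE cannot follow GROUP BY

Fix: Move the WHERE clause before GROUP BY

Corrected query:
SELECT genre, AVG(rating) FROM movies WHERE rating > 6.7 GROUP BY genre

Result:
genre  | AVG(rating)
-------+------------
Sci-Fi | 8.175      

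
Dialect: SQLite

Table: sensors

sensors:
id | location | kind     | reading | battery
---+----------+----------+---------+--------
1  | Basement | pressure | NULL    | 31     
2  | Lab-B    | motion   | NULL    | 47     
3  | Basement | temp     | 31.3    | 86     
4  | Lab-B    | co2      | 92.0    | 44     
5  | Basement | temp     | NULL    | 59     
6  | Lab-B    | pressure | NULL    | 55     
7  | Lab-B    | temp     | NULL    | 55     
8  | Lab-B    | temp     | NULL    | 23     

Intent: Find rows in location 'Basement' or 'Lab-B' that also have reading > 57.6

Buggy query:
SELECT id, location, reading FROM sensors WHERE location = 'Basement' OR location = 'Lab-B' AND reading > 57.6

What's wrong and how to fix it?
Bug: Without parentheses, AND is evaluated before OR, so the reading filter only applies to the 'Lab-B' branch

Fix: Add parentheses around the OR so the AND applies to both alternatives

Corrected query:
SELECT id, location, reading FROM sensors WHERE (location = 'Basement' OR location = 'Lab-B') AND reading > 57.6

Result:
id | location | reading
---+----------+--------
4  | Lab-B    | 92     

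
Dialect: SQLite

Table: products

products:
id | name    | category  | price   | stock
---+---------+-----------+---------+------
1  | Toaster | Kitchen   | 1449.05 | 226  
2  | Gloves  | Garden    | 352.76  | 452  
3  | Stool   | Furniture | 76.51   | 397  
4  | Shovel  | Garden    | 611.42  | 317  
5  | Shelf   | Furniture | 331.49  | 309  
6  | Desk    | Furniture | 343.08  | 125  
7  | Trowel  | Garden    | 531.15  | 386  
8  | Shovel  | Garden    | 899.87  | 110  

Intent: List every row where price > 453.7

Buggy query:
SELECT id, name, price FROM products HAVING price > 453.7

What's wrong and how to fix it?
Bug: This is a non-aggregate query (no GROUP BY, no aggregates), so in SQLite the HAVING clause is invalid here; a row-level condition belongs in WHERE

Fix: Replace HAVING with WHERE since the condition applies to individual rows

Corrected query:
SELECT id, name, price FROM products WHERE price > 453.7

Result:
id | name    | price  
---+---------+--------
1  | Toaster | 1449.05
4  | Shovel  | 611.42 
7  | Trowel  | 531.15 
8  | Shovel  | 899.87 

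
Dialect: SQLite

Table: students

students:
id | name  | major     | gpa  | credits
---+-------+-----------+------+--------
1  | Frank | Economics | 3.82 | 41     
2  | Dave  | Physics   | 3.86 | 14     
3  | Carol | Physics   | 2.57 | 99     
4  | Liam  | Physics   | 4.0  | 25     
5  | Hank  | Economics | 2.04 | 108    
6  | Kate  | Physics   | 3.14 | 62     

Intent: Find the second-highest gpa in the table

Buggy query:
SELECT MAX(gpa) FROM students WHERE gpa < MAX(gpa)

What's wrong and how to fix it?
Bug: MAX(gpa) on the right of the comparison is an aggregate-in-WHERE error

Fix: Compute the overall MAX in a subquery, then take MAX of rows below it

Corrected query:
SELECT MAX(gpa) FROM students WHERE gpa < (SELECT MAX(gpa) FROM students)

Result:
MAX(gpa)
--------
3.86    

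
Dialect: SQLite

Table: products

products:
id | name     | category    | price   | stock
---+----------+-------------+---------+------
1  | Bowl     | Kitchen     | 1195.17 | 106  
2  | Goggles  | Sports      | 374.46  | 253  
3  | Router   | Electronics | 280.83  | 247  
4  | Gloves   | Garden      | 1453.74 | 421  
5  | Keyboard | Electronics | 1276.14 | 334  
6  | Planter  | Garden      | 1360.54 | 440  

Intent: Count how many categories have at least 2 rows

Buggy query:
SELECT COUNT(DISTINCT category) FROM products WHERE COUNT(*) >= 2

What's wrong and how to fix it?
Bug: COUNT(*) cannot appear in WHERE; the per-group count doesn't exist yet

Fix: Group first with HAVING COUNT(*) >= 2, then COUNT the resulting groups

Corrected query:
SELECT COUNT(*) FROM (SELECT category FROM products GROUP BY category HAVING COUNT(*) >= 2)

Result:
COUNT(*)
--------
2       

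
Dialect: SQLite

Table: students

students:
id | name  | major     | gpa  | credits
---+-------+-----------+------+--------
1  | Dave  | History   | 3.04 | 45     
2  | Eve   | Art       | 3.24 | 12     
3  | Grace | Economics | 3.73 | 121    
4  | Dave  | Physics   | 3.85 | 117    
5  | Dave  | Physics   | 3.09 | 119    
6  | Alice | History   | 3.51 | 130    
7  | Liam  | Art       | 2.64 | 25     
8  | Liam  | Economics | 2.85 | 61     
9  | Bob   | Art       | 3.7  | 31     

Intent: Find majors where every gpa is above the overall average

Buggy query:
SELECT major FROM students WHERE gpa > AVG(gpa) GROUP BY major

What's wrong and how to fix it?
Bug: WHERE evaluates per row before aggregation, so AVG() is unavailable

Fix: Use a subquery for AVG and a HAVING MIN(...) filter so the condition holds for every row in the group

Corrected query:
SELECT major FROM students GROUP BY major HAVING MIN(gpa) > (SELECT AVG(gpa) FROM students)

Result:
(no rows)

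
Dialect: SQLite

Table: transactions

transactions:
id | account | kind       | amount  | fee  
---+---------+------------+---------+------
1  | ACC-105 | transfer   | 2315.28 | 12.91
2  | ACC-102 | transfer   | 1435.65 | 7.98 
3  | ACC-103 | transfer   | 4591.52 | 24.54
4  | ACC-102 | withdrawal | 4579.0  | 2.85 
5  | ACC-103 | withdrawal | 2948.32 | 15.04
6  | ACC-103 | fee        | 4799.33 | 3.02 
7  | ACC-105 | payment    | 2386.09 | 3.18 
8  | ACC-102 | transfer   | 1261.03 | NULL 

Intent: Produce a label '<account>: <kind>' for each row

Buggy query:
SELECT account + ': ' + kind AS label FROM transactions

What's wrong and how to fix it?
Bug: SQLite uses || for string concatenation; + coerces text to numbers (yielding 0)

Fix: Replace + with || to concatenate text

Corrected query:
SELECT account || ': ' || kind AS label FROM transactions

Result:
label              
-------------------
ACC-105: transfer  
ACC-102: transfer  
ACC-103: transfer  
ACC-102: withdrawal
ACC-103: withdrawal
ACC-103: fee       
ACC-105: payment   
ACC-102: transfer  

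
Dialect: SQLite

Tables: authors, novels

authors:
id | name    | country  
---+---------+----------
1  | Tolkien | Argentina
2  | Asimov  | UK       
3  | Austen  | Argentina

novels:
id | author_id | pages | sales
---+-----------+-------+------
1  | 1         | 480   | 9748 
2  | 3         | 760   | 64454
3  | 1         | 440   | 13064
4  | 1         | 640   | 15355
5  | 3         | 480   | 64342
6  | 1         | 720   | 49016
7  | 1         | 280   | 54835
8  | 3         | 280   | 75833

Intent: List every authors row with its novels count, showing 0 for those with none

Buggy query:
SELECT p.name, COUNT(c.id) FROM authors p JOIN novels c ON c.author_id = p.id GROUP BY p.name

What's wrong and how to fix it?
Bug: INNER JOIN drops authors rows that have no matching novels rows

Fix: Switch to LEFT JOIN to retain unmatched parent rows

Corrected query:
SELECT p.name, COUNT(c.id) FROM authors p LEFT JOIN novels c ON c.author_id = p.id GROUP BY p.name

Result:
name    | COUNT(c.id)
--------+------------
Asimov  | 0          
Austen  | 3          
Tolkien | 5          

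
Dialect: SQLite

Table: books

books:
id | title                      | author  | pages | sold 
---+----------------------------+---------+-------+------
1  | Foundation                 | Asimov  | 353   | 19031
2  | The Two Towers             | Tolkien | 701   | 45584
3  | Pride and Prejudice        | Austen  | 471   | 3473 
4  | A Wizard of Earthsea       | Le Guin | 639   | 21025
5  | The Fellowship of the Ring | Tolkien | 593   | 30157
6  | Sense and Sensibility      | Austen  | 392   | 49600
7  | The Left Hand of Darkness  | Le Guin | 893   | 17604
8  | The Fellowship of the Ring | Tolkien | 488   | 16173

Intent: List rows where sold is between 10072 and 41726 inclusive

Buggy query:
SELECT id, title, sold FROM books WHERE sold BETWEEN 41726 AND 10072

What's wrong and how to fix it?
Bug: BETWEEN expects the lower bound first; with 41726 AND 10072 the range is empty

Fix: Write BETWEEN 10072 AND 41726

Corrected query:
SELECT id, title, sold FROM books WHERE sold BETWEEN 10072 AND 41726

Result:
id | title                      | sold 
---+----------------------------+------
1  | Foundation                 | 19031
4  | A Wizard of Earthsea       | 21025
5  | The Fellowship of the Ring | 30157
7  | The Left Hand of Darkness  | 17604
8  | The Fellowship of the Ring | 16173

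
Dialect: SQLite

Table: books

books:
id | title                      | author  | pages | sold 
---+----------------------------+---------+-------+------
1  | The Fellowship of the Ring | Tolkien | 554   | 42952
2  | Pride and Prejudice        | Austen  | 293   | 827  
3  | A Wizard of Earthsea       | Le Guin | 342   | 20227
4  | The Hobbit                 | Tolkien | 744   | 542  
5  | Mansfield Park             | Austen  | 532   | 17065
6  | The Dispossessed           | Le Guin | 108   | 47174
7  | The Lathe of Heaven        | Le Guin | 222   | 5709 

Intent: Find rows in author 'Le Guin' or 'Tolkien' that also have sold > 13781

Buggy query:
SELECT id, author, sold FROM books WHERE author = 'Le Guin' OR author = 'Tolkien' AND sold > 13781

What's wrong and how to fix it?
Bug: AND binds tighter than OR, so this parses as author = 'Le Guin' OR (author = 'Tolkien' AND sold > 13781)

Fix: Group the OR with parentheses (or use IN), then AND the threshold

Corrected query:
SELECT id, author, sold FROM books WHERE (author = 'Le Guin' OR author = 'Tolkien') AND sold > 13781

Result:
id | author  | sold 
---+---------+------
1  | Tolkien | 42952
3  | Le Guin | 20227
6  | Le Guin | 47174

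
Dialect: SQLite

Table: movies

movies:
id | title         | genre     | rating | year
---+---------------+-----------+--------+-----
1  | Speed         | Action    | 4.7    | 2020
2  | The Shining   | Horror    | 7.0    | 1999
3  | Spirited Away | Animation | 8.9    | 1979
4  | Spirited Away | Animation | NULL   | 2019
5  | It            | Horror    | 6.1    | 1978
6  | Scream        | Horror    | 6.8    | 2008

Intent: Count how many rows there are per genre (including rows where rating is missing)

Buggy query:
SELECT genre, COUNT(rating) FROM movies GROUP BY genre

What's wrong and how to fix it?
Bug: COUNT(rating) skips NULLs, so groups with missing rating are undercounted

Fix: Replace COUNT(rating) with COUNT(*)

Corrected query:
SELECT genre, COUNT(*) FROM movies GROUP BY genre

Result:
genre     | COUNT(*)
----------+---------
Action    | 1       
Animation | 2       
Horror    | 3       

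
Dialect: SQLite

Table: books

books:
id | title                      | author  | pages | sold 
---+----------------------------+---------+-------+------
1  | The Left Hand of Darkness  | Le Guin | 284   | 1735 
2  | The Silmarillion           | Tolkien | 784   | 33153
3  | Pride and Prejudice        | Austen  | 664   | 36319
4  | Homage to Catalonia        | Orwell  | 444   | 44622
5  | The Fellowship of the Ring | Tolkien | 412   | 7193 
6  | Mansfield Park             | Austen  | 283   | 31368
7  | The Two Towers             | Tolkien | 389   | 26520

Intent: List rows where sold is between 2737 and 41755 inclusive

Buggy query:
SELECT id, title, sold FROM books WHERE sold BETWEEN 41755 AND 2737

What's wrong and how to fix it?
Bug: BETWEEN expects the lower bound first; with 41755 AND 2737 the range is empty

Fix: Swap the bounds so the smaller value comes first

Corrected query:
SELECT id, title, sold FROM books WHERE sold BETWEEN 2737 AND 41755

Result:
id | title                      | sold 
---+----------------------------+------
2  | The Silmarillion           | 33153
3  | Pride and Prejudice        | 36319
5  | The Fellowship of the Ring | 7193 
6  | Mansfield Park             | 31368
7  | The Two Towers             | 26520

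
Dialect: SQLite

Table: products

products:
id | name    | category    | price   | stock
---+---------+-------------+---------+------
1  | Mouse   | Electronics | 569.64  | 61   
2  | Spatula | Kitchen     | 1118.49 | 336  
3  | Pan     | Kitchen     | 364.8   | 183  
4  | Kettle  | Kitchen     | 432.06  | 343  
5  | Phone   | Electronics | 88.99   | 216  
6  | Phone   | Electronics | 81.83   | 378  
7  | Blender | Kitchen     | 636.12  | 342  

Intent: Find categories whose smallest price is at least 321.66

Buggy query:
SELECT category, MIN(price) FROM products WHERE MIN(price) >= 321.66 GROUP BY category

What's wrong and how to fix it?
Bug: Aggregates like MIN are computed per group after WHERE runs

Fix: Replace WHERE with HAVING after the GROUP BY

Corrected query:
SELECT category, MIN(price) FROM products GROUP BY category HAVING MIN(price) >= 321.66

Result:
category | MIN(price)
---------+-----------
Kitchen  | 364.8     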